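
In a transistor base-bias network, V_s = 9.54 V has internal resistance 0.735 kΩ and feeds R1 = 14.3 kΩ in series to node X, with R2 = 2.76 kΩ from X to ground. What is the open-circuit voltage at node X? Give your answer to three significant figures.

R1' = 0.735 + 14.3 = 15.04 kΩ (source resistance + R1).
Open-circuit (no load on X): V_th = V_s · R2/(R1' + R2) = 9.54 × 2.76/(15.04 + 2.76) = 1.480 V.

V_th ≈ 1.48 V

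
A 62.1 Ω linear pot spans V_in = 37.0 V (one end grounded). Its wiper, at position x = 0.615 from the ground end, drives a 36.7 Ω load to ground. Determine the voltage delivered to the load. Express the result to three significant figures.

V_out ≈ 16.2 V

Split the track: R_lower = x·R_p = 38.19 Ω, R_upper = (1−x)·R_p = 23.91 Ω.
(x·R_p) ‖ R_L = 18.72 Ω.
Loaded-divider output: V_out = 37.0 × 0.4391 = 16.25 V.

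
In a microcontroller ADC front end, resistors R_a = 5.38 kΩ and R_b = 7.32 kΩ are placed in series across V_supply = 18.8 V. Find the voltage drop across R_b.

Series total: ΣR = 5.38 + 7.32 = 12.70 kΩ.
Voltage divider: V = V_supply · (7.320 / 12.70) = 18.8 × 0.5764 = 10.84 V.

V ≈ 10.8 V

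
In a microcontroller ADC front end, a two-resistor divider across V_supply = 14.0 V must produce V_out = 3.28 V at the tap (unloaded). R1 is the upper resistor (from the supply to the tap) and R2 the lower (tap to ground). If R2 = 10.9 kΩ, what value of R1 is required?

R1 ≈ 35.6 kΩ

V_out/V_supply = R2/(R1+R2) = 0.2343.
Rearranging, R1 = R2·(1−k)/k = 10.9 × 3.268 = 35.62 kΩ.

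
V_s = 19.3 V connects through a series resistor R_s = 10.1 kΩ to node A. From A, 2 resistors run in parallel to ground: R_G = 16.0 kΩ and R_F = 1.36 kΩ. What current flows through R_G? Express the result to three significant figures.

Combine the parallel branches: R_p = (1/16.0 + 1/1.36)⁻¹ = 1.253 kΩ.
V_A = 19.3 × 1.253/11.35 = 2.131 V.
I(R_G) = V_A / R_G = 2.131/16.0 = 0.1332 mA.

I ≈ 0.133 mA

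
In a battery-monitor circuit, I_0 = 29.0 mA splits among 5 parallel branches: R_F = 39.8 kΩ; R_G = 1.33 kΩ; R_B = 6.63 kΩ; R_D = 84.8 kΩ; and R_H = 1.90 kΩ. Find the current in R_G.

I ≈ 14.9 mA

Conductances: ΣG = 1/39.8 + 1/1.33 + 1/6.63 + 1/84.8 + 1/1.90 = 1.466 (1/kΩ).
By the current-divider rule, I = I_0 · G_k/ΣG = 29.0 × 0.5129 = 14.87 mA.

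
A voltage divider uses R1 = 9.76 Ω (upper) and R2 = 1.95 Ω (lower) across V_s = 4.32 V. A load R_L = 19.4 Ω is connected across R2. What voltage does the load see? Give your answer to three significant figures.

First combine the lower leg with the load: R2 ‖ R_L = 1.772 Ω.
Then V_out = V_s · R2'/(R1 + R2') = 4.32 × 1.772/11.53 = 0.6638 V.
(Unloaded it would be 0.719 V; the load pulls it down.)

V_out ≈ 0.664 V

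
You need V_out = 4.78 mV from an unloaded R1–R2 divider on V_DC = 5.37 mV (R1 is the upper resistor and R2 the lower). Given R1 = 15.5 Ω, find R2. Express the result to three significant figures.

R2 ≈ 126 Ω

Required fraction k = V_out/V_DC = 0.8901.
Rearranging, R2 = R1·k/(1−k) = 15.5 × 8.102 = 125.6 Ω.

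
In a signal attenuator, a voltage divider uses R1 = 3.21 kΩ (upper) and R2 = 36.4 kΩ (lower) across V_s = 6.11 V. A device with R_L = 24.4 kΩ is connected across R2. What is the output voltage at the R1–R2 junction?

R2 ‖ R_L = (36.4 × 24.4)/(36.4 + 24.4) = 14.61 kΩ.
Voltage divider with the loaded lower leg: V_out = 6.11 × 14.61/(3.21 + 14.61) = 6.11 × 0.8198 = 5.009 V.

V_out ≈ 5.01 V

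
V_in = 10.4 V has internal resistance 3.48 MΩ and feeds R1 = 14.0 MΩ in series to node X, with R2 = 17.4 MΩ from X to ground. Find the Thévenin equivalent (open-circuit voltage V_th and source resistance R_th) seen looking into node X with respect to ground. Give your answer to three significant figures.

R1' = 3.48 + 14.0 = 17.48 MΩ (source resistance + R1).
Open-circuit (no load on X): V_th = V_in · R2/(R1' + R2) = 10.4 × 17.4/(17.48 + 17.4) = 5.188 V.
Looking into X with the source shorted: R_th = R1'·R2/(R1'+R2) = 17.48 × 17.4/34.88 = 8.720 MΩ.

V_th ≈ 5.19 V, R_th ≈ 8.72 MΩ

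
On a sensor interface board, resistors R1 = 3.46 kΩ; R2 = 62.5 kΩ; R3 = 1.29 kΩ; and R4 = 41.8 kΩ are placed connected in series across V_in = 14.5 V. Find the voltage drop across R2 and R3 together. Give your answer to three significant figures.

V ≈ 8.48 V

ΣR = 3.46 + 62.5 + 1.29 + 41.8 = 109.0 kΩ.
R_{R2..R3} = 62.5 + 1.29 = 63.79 kΩ.
V = V_in · R/ΣR = 14.5 × 0.5850 = 8.482 V.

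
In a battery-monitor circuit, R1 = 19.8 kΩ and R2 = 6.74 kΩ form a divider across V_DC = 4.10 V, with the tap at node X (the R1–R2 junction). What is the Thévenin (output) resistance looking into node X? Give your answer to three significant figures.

Zeroing V_DC shorts the top of R1 to ground, so R_th = R1 ‖ R2 = 5.028 kΩ.

R_th ≈ 5.03 kΩ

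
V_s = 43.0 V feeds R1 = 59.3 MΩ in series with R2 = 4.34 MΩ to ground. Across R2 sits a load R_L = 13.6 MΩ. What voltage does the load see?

V_out ≈ 2.26 V

The load sits in parallel with R2, giving an effective lower resistance R2' = R2·R_L/(R2+R_L) = 3.290 MΩ.
Now apply the divider: V_out = 43.0 × 0.05257 = 2.260 V.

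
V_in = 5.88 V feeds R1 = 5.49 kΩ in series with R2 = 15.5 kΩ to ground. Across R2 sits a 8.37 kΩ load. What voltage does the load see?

The load sits in parallel with R2, giving an effective lower resistance R2' = R2·R_L/(R2+R_L) = 5.435 kΩ.
Voltage divider with the loaded lower leg: V_out = 5.88 × 5.435/(5.49 + 5.435) = 5.88 × 0.4975 = 2.925 V.
(Unloaded it would be 4.34 V; the load pulls it down.)

V_out ≈ 2.93 V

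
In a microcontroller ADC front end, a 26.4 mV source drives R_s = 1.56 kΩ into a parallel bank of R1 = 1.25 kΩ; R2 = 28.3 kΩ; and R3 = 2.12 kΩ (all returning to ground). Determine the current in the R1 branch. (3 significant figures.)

I ≈ 6.95 µA

Combine the parallel branches: R_p = (1/1.25 + 1/28.3 + 1/2.12)⁻¹ = 0.7651 kΩ.
V_A = 26.4 × 0.7651/2.325 = 8.687 mV.
I(R1) = V_A / R1 = 8.687/1.25 = 6.950 µA.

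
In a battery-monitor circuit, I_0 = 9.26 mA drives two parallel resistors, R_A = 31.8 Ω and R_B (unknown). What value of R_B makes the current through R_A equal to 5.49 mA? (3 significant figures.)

R_B ≈ 46.3 Ω

The fraction through R_A equals R_B/(R_A+R_B).
With f = 0.5929, R_B = R_A · f/(1−f) = 31.8 × 1.456 = 46.31 Ω.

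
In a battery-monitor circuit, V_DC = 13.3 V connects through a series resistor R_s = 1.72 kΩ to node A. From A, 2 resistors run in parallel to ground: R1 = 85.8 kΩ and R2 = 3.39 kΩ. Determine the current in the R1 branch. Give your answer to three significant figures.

I ≈ 0.101 mA

Combine the parallel branches: R_p = (1/85.8 + 1/3.39)⁻¹ = 3.261 kΩ.
V_A = 13.3 × 3.261/4.981 = 8.707 V.
I(R1) = V_A / R1 = 8.707/85.8 = 0.1015 mA.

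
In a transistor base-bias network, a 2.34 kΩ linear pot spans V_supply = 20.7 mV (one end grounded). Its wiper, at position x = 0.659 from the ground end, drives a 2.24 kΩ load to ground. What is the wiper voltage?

Split the track: R_lower = x·R_p = 1.542 kΩ, R_upper = (1−x)·R_p = 0.7979 kΩ.
Lower segment in parallel with the load: 1.542 ‖ 2.24 = 0.9133 kΩ.
V_out = 20.7 × 0.9133/(0.7979 + 0.9133) = 11.05 mV.

V_out ≈ 11.0 mV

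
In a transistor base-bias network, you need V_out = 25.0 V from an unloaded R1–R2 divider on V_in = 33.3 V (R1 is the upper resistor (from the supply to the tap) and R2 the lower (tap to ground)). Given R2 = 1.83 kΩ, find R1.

The divider ratio is R2/(R1+R2) = 25.0/33.3 = 0.7508.
Rearranging, R1 = R2·(1−k)/k = 1.83 × 0.3320 = 0.6076 kΩ.

R1 ≈ 0.608 kΩ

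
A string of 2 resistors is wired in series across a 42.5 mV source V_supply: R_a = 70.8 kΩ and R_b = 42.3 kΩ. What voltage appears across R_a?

ΣR = 70.8 + 42.3 = 113.1 kΩ.
By the voltage-divider rule, V = 42.5 × 70.80/113.1 = 26.60 mV.

V ≈ 26.6 mV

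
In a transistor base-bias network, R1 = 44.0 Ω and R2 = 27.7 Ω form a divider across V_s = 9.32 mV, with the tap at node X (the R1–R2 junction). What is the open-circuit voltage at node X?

With X open, the divider is unloaded: V_th = 9.32 × 27.7/71.70 = 3.601 mV.

V_th ≈ 3.60 mV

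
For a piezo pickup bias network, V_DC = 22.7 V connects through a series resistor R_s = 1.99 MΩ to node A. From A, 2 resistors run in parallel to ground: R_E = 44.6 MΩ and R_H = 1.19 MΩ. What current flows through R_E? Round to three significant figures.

Parallel bank: R_p = 1/(1/44.6 + 1/1.19) = 1.159 MΩ.
V_A = 22.7 × 1.159/3.149 = 8.355 V.
Branch current I = V_A/R_E = 8.355/44.6 = 0.1873 µA.

I ≈ 0.187 µA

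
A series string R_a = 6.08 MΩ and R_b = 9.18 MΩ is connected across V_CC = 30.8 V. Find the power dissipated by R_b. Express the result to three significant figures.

ΣR = 15.26 MΩ → I = 30.8/15.26 = 2.018 µA.
P = I²R = 4.074 × 9.18 = 37.40 µW.

P ≈ 37.4 µW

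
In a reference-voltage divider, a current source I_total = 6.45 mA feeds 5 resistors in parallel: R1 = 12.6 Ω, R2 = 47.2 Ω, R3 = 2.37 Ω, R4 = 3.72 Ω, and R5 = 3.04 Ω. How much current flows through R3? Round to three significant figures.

I ≈ 2.43 mA

ΣG = 1/12.6 + 1/47.2 + 1/2.37 + 1/3.72 + 1/3.04 = 1.120.
R3 takes the fraction G_k/ΣG = 0.4219/1.120 = 0.3766, so I = 6.45 × 0.3766 = 2.429 mA.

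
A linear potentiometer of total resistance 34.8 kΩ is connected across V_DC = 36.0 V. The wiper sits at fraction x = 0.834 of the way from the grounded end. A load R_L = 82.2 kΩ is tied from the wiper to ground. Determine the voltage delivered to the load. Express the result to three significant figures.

V_out ≈ 28.4 V

Split the track: R_lower = x·R_p = 29.02 kΩ, R_upper = (1−x)·R_p = 5.777 kΩ.
R_L loads the lower segment: effective lower R = 21.45 kΩ.
V_out = 36.0 × 21.45/(5.777 + 21.45) = 28.36 V.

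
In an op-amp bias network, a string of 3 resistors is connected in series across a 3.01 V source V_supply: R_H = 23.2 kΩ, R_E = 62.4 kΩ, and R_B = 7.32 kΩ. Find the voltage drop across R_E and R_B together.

ΣR = 23.2 + 62.4 + 7.32 = 92.92 kΩ.
R_{R_E..R_B} = 62.4 + 7.32 = 69.72 kΩ.
By the voltage-divider rule, V = 3.01 × 69.72/92.92 = 2.258 V.

V ≈ 2.26 V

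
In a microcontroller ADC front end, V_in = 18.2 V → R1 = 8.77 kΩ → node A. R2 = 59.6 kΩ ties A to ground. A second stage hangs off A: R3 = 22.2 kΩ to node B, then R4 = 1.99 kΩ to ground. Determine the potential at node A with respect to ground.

Looking into the second stage from A: R3 + R4 = 24.19 kΩ appears in parallel with R2.
Effective lower resistance at A: R2 ‖ 24.19 = 17.21 kΩ.
V_A = 18.2 × 17.21/(8.77 + 17.21) = 12.06 V.

V_A ≈ 12.1 V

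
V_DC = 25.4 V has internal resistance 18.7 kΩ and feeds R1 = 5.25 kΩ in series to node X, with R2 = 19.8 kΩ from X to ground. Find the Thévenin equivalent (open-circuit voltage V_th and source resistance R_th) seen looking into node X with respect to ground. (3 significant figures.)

R1' = 18.7 + 5.25 = 23.95 kΩ (source resistance + R1).
Open-circuit (no load on X): V_th = V_DC · R2/(R1' + R2) = 25.4 × 19.8/(23.95 + 19.8) = 11.50 V.
Zeroing V_DC shorts the top of R1' to ground, so R_th = R1' ‖ R2 = 10.84 kΩ.

V_th ≈ 11.5 V, R_th ≈ 10.8 kΩ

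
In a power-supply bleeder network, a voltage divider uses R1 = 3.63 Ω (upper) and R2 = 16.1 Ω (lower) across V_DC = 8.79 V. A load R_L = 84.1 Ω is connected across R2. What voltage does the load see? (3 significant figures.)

V_out ≈ 6.93 V

First combine the lower leg with the load: R2 ‖ R_L = 13.51 Ω.
Then V_out = V_DC · R2'/(R1 + R2') = 8.79 × 13.51/17.14 = 6.929 V.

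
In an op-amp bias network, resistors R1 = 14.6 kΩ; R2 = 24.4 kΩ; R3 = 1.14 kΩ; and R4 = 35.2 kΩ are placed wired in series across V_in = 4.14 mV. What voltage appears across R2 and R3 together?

ΣR = 14.6 + 24.4 + 1.14 + 35.2 = 75.34 kΩ.
R_{R2..R3} = 24.4 + 1.14 = 25.54 kΩ.
V = V_in · R/ΣR = 4.14 × 0.3390 = 1.403 mV.

V ≈ 1.40 mV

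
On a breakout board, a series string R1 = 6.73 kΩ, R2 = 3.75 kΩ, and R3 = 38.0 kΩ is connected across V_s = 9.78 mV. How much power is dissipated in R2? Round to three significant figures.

The common current is I = 9.78/48.48 = 0.2017 µA.
V(R2) = I·R = 0.7565 mV; P = V·I = 0.7565 × 0.2017 = 0.1526 nW.

P ≈ 0.153 nW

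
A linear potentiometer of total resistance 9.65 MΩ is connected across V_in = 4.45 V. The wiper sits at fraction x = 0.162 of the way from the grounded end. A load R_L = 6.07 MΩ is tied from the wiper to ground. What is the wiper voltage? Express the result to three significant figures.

V_out ≈ 0.593 V

The pot divides into 8.087 MΩ above the wiper and 1.563 MΩ below.
Lower segment in parallel with the load: 1.563 ‖ 6.07 = 1.243 MΩ.
Loaded-divider output: V_out = 4.45 × 0.1332 = 0.5929 V.
(Unloaded: V_out = x·V_in = 0.721 V.)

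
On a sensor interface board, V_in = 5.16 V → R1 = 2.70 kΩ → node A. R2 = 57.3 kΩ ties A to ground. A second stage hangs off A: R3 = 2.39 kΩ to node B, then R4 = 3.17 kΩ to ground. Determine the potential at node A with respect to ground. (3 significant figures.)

V_A ≈ 3.37 V

Looking into the second stage from A: R3 + R4 = 5.560 kΩ appears in parallel with R2.
Effective lower resistance at A: R2 ‖ 5.560 = 5.068 kΩ.
V_A = 5.16 × 5.068/(2.70 + 5.068) = 3.367 V.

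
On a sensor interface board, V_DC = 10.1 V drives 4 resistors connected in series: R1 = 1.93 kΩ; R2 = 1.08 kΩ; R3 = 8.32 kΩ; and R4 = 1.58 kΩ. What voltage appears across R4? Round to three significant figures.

V ≈ 1.24 V

Series total: ΣR = 1.93 + 1.08 + 8.32 + 1.58 = 12.91 kΩ.
V = V_DC · R/ΣR = 10.1 × 0.1224 = 1.236 V.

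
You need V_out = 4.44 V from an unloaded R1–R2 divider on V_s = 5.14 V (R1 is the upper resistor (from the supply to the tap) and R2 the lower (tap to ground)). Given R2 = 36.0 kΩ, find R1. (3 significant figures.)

R1 ≈ 5.68 kΩ

Required fraction k = V_out/V_s = 0.8638.
So R1 = R2 · (V_s/V_out − 1) = 36.0 × (5.14/4.44 − 1) = 36.0 × 0.1577 = 5.676 kΩ.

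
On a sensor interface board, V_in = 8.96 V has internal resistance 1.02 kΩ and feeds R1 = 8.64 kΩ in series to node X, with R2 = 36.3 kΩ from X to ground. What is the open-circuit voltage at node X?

V_th ≈ 7.08 V

R1' = 1.02 + 8.64 = 9.660 kΩ (source resistance + R1).
With X open, the divider is unloaded: V_th = 8.96 × 36.3/45.96 = 7.077 V.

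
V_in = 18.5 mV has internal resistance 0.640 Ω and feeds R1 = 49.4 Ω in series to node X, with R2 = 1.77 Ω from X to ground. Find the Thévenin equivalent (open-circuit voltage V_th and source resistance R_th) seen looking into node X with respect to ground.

V_th ≈ 0.632 mV, R_th ≈ 1.71 Ω

R1' = 0.640 + 49.4 = 50.04 Ω (source resistance + R1).
Open-circuit (no load on X): V_th = V_in · R2/(R1' + R2) = 18.5 × 1.77/(50.04 + 1.77) = 0.6320 mV.
Looking into X with the source shorted: R_th = R1'·R2/(R1'+R2) = 50.04 × 1.77/51.81 = 1.710 Ω.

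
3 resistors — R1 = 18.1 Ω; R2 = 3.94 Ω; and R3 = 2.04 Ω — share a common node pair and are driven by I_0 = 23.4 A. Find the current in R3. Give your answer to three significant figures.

I ≈ 14.4 A

Conductances: ΣG = 1/18.1 + 1/3.94 + 1/2.04 = 0.7993 (1/Ω).
Current divider: I(R3) = I_0 · G_k/ΣG = 23.4 × (0.4902/0.7993) = 23.4 × 0.6133 = 14.35 A.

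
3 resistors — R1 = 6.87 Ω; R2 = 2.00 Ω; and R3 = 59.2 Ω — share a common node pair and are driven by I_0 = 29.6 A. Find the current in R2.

I ≈ 22.3 A

Conductances: ΣG = 1/6.87 + 1/2.00 + 1/59.2 = 0.6625 (1/Ω).
R2 takes the fraction G_k/ΣG = 0.5000/0.6625 = 0.7548, so I = 29.6 × 0.7548 = 22.34 A.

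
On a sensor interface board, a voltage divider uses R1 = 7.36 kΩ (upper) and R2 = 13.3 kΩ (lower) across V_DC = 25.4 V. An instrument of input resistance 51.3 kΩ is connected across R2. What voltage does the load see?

R2 ‖ R_L = (13.3 × 51.3)/(13.3 + 51.3) = 10.56 kΩ.
Now apply the divider: V_out = 25.4 × 0.5893 = 14.97 V.

V_out ≈ 15.0 V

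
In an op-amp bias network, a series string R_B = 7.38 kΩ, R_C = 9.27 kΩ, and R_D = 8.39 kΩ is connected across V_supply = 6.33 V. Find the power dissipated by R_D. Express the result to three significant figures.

P ≈ 0.536 mW

The common current is I = 6.33/25.04 = 0.2528 mA.
P = I²R = 0.06391 × 8.39 = 0.5362 mW.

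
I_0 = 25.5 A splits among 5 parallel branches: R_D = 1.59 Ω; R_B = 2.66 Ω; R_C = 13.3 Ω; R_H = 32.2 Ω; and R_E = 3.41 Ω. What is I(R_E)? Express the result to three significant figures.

I ≈ 5.32 A

ΣG = 1/1.59 + 1/2.66 + 1/13.3 + 1/32.2 + 1/3.41 = 1.404.
Current divider: I(R_E) = I_0 · G_k/ΣG = 25.5 × (0.2933/1.404) = 25.5 × 0.2088 = 5.325 A.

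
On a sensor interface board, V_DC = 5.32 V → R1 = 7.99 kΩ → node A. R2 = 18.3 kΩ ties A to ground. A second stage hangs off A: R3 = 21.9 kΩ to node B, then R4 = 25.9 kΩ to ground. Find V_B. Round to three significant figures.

V_B ≈ 1.80 V

The second stage (R3 + R4 = 47.80 kΩ) loads node A in parallel with R2.
Effective lower resistance at A: R2 ‖ 47.80 = 13.23 kΩ.
So V_A = 5.32 × 0.6235 = 3.317 V.
V_B = V_A × 0.5418 = 1.797 V.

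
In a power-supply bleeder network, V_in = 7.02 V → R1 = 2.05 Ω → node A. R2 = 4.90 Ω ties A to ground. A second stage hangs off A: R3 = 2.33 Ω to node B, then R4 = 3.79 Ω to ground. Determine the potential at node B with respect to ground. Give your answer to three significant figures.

Looking into the second stage from A: R3 + R4 = 6.120 Ω appears in parallel with R2.
R2 ‖ (R3+R4) = 2.721 Ω.
First divider: V_A = V_in · 2.721/(2.05 + 2.721) = 4.004 V.
V_B = V_A × 0.6193 = 2.479 V.

V_B ≈ 2.48 V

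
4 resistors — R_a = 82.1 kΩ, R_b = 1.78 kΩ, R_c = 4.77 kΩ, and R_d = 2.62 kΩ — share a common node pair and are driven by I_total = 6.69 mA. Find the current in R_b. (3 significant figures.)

I ≈ 3.23 mA

ΣG = 1/82.1 + 1/1.78 + 1/4.77 + 1/2.62 = 1.165.
R_b takes the fraction G_k/ΣG = 0.5618/1.165 = 0.4821, so I = 6.69 × 0.4821 = 3.225 mA.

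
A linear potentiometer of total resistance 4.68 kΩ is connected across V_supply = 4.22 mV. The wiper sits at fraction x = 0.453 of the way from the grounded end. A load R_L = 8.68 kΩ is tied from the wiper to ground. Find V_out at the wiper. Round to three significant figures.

Split the track: R_lower = x·R_p = 2.120 kΩ, R_upper = (1−x)·R_p = 2.560 kΩ.
(x·R_p) ‖ R_L = 1.704 kΩ.
Loaded-divider output: V_out = 4.22 × 0.3996 = 1.686 mV.
(Unloaded: V_out = x·V_supply = 1.91 mV.)

V_out ≈ 1.69 mV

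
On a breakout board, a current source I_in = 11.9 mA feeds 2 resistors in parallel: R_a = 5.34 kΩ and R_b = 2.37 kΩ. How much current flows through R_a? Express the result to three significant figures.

I ≈ 3.66 mA

Two-branch current divider: I_k = I_in · R_other/(R_1 + R_2).
So I = 11.9 × 2.37/7.710 = 3.658 mA.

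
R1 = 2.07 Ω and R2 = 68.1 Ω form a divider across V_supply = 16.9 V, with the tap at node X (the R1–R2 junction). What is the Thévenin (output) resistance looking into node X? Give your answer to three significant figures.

R_th ≈ 2.01 Ω

With V_supply suppressed (replaced by a short), R_th = R1 ‖ R2 = (2.070 × 68.1)/(2.070 + 68.1) = 2.009 Ω.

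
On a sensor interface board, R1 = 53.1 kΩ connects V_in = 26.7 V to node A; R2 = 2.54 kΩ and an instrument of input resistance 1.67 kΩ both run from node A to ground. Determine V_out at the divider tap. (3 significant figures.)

V_out ≈ 0.497 V

The load sits in parallel with R2, giving an effective lower resistance R2' = R2·R_L/(R2+R_L) = 1.008 kΩ.
Voltage divider with the loaded lower leg: V_out = 26.7 × 1.008/(53.1 + 1.008) = 26.7 × 0.01862 = 0.4972 V.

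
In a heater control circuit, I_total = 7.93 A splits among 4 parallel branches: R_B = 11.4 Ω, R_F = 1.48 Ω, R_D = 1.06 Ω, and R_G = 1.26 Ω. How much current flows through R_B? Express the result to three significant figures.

I ≈ 0.278 A

ΣG = 1/11.4 + 1/1.48 + 1/1.06 + 1/1.26 = 2.500.
R_B takes the fraction G_k/ΣG = 0.08772/2.500 = 0.03508, so I = 7.93 × 0.03508 = 0.2782 A.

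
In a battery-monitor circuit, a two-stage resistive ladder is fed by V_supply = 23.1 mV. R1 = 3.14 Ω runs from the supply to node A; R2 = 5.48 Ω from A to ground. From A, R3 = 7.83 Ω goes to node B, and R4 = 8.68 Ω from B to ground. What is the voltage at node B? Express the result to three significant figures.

Node A sees R2 in parallel with the series input of stage 2, R3 + R4 = 16.51 Ω.
Effective lower resistance at A: R2 ‖ 16.51 = 4.114 Ω.
First divider: V_A = V_supply · 4.114/(3.14 + 4.114) = 13.10 mV.
Stage 2 is unloaded, so V_B = V_A · R4/(R3+R4) = 13.10 × 8.68/16.51 = 6.888 mV.

V_B ≈ 6.89 mV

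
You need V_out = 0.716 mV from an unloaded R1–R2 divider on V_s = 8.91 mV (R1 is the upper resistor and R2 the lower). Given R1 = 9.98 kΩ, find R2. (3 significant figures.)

Required fraction k = V_out/V_s = 0.08036.
Rearranging, R2 = R1·k/(1−k) = 9.98 × 0.08738 = 0.8721 kΩ.

R2 ≈ 0.872 kΩ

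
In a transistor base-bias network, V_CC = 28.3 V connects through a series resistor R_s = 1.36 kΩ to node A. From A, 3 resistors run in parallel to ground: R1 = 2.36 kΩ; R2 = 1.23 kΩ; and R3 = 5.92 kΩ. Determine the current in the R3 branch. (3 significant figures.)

I ≈ 1.64 mA

Combine the parallel branches: R_p = (1/2.36 + 1/1.23 + 1/5.92)⁻¹ = 0.7114 kΩ.
V_A = 28.3 × 0.7114/2.071 = 9.719 V.
I(R3) = V_A / R3 = 9.719/5.92 = 1.642 mA.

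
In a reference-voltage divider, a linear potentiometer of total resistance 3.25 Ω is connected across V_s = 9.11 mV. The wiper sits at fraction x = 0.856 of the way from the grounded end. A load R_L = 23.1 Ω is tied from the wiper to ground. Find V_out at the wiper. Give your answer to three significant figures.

V_out ≈ 7.67 mV

The pot divides into 0.4680 Ω above the wiper and 2.782 Ω below.
Lower segment in parallel with the load: 2.782 ‖ 23.1 = 2.483 Ω.
Loaded-divider output: V_out = 9.11 × 0.8414 = 7.665 mV.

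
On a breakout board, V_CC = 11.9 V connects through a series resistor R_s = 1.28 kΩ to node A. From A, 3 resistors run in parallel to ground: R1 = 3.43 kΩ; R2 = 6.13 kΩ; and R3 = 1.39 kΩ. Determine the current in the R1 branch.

Combine the parallel branches: R_p = (1/3.43 + 1/6.13 + 1/1.39)⁻¹ = 0.8517 kΩ.
Node voltage V_A = V_CC · R_p/(R_s + R_p) = 11.9 × 0.3995 = 4.755 V.
I(R1) = V_A / R1 = 4.755/3.43 = 1.386 mA.

I ≈ 1.39 mA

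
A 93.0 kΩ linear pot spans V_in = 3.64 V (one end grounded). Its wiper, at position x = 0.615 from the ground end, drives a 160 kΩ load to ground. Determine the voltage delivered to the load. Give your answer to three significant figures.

V_out ≈ 1.97 V

Split the track: R_lower = x·R_p = 57.20 kΩ, R_upper = (1−x)·R_p = 35.80 kΩ.
(x·R_p) ‖ R_L = 42.13 kΩ.
Loaded-divider output: V_out = 3.64 × 0.5406 = 1.968 V.
(Unloaded: V_out = x·V_in = 2.24 V.)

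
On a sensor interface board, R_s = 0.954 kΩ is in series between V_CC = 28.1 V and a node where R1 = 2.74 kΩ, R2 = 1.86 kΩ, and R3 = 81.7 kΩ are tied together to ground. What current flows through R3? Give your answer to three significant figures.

Parallel bank: R_p = 1/(1/2.74 + 1/1.86 + 1/81.7) = 1.093 kΩ.
Node voltage V_A = V_CC · R_p/(R_s + R_p) = 28.1 × 0.5340 = 15.00 V.
I(R3) = V_A / R3 = 15.00/81.7 = 0.1837 mA.

I ≈ 0.184 mA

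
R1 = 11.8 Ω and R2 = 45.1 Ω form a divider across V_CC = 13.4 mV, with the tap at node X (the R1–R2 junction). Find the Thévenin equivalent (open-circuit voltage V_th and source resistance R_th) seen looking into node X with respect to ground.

V_th ≈ 10.6 mV, R_th ≈ 9.35 Ω

With X open, the divider is unloaded: V_th = 13.4 × 45.1/56.90 = 10.62 mV.
Looking into X with the source shorted: R_th = R1·R2/(R1+R2) = 11.80 × 45.1/56.90 = 9.353 Ω.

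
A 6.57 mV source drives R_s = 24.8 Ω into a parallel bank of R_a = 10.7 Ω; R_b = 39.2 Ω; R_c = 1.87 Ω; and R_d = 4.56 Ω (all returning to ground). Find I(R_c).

Parallel bank: R_p = 1/(1/10.7 + 1/39.2 + 1/1.87 + 1/4.56) = 1.145 Ω.
V_A = 6.57 × 1.145/25.95 = 0.2901 mV.
I(R_c) = V_A / R_c = 0.2901/1.87 = 0.1551 mA.

I ≈ 0.155 mA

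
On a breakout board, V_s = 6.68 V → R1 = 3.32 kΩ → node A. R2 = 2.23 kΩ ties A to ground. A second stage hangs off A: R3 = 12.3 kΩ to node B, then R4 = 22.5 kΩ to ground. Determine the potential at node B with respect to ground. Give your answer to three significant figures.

V_B ≈ 1.67 V

The second stage (R3 + R4 = 34.80 kΩ) loads node A in parallel with R2.
Effective lower resistance at A: R2 ‖ 34.80 = 2.096 kΩ.
So V_A = 6.68 × 0.3870 = 2.585 V.
V_B = V_A × 0.6466 = 1.671 V.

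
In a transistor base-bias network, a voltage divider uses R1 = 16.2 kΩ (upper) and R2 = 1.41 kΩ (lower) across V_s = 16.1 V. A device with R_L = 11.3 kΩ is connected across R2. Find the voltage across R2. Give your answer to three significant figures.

The load sits in parallel with R2, giving an effective lower resistance R2' = R2·R_L/(R2+R_L) = 1.254 kΩ.
Now apply the divider: V_out = 16.1 × 0.07182 = 1.156 V.

V_out ≈ 1.16 V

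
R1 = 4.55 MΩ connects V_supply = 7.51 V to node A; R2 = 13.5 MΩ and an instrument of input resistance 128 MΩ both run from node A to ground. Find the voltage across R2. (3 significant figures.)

First combine the lower leg with the load: R2 ‖ R_L = 12.21 MΩ.
Now apply the divider: V_out = 7.51 × 0.7286 = 5.471 V.
(Unloaded it would be 5.62 V; the load pulls it down.)

V_out ≈ 5.47 V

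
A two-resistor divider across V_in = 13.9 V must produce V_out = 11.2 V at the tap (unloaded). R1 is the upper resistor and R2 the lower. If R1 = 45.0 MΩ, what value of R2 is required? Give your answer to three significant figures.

R2 ≈ 187 MΩ

V_out/V_in = R2/(R1+R2) = 0.8058.
R2 = R1 · 0.8058/(1 − 0.8058) = 186.7 MΩ.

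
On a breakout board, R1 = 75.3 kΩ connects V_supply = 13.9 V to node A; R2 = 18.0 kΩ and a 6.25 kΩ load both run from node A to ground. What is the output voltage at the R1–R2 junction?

V_out ≈ 0.807 V

First combine the lower leg with the load: R2 ‖ R_L = 4.639 kΩ.
Then V_out = V_supply · R2'/(R1 + R2') = 13.9 × 4.639/79.94 = 0.8067 V.
(Unloaded it would be 2.68 V; the load pulls it down.)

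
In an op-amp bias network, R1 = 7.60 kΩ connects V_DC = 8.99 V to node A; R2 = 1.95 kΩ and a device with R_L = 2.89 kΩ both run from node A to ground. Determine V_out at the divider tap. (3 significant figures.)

V_out ≈ 1.19 V

The load sits in parallel with R2, giving an effective lower resistance R2' = R2·R_L/(R2+R_L) = 1.164 kΩ.
Now apply the divider: V_out = 8.99 × 0.1329 = 1.194 V.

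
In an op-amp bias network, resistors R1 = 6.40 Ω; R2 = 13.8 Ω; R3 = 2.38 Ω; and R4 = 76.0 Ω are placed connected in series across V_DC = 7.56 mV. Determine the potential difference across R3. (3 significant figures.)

V ≈ 0.183 mV

Total series resistance ΣR = 6.40 + 13.8 + 2.38 + 76.0 = 98.58 Ω.
Voltage divider: V = V_DC · (2.380 / 98.58) = 7.56 × 0.02414 = 0.1825 mV.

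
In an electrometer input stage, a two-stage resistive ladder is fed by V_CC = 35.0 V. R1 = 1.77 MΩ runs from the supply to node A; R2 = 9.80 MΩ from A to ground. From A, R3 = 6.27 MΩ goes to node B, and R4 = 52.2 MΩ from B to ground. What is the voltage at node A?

V_A ≈ 28.9 V

Looking into the second stage from A: R3 + R4 = 58.47 MΩ appears in parallel with R2.
R2 ‖ (R3+R4) = 8.393 MΩ.
V_A = 35.0 × 8.393/(1.77 + 8.393) = 28.90 V.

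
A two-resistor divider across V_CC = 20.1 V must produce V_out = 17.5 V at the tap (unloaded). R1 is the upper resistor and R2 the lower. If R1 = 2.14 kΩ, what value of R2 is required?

Required fraction k = V_out/V_CC = 0.8706.
Rearranging, R2 = R1·k/(1−k) = 2.14 × 6.731 = 14.40 kΩ.

R2 ≈ 14.4 kΩ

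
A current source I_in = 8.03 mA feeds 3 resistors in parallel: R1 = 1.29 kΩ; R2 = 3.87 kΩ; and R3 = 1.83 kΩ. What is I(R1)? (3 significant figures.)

Conductances: ΣG = 1/1.29 + 1/3.87 + 1/1.83 = 1.580 (1/kΩ).
R1 takes the fraction G_k/ΣG = 0.7752/1.580 = 0.4906, so I = 8.03 × 0.4906 = 3.940 mA.

I ≈ 3.94 mA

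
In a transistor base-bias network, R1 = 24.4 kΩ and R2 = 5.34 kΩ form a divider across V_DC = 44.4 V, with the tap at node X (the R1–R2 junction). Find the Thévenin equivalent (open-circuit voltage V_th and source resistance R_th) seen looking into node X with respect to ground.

V_th ≈ 7.97 V, R_th ≈ 4.38 kΩ

With X open, the divider is unloaded: V_th = 44.4 × 5.34/29.74 = 7.972 V.
Zeroing V_DC shorts the top of R1 to ground, so R_th = R1 ‖ R2 = 4.381 kΩ.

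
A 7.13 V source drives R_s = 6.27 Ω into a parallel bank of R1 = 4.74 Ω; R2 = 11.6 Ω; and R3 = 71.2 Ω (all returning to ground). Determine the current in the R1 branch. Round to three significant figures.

Combine the parallel branches: R_p = (1/4.74 + 1/11.6 + 1/71.2)⁻¹ = 3.213 Ω.
Node voltage V_A = V_in · R_p/(R_s + R_p) = 7.13 × 0.3388 = 2.416 V.
Branch current I = V_A/R1 = 2.416/4.74 = 0.5097 A.

I ≈ 0.510 A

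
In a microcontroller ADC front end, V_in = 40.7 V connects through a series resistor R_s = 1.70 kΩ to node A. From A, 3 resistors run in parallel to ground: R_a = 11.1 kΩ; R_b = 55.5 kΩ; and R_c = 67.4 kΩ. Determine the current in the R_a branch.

Equivalent of the parallel group: R_p = 8.134 kΩ.
V_A = 40.7 × 8.134/9.834 = 33.66 V.
Branch current I = V_A/R_a = 33.66/11.1 = 3.033 mA.
(Equivalently: I_total = 4.139 mA, then current-divider fraction G_k/ΣG = 0.7328.)

I ≈ 3.03 mA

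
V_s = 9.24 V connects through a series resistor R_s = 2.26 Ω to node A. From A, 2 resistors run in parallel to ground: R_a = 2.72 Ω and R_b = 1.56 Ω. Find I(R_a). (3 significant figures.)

I ≈ 1.04 A

Combine the parallel branches: R_p = (1/2.72 + 1/1.56)⁻¹ = 0.9914 Ω.
Node voltage V_A = V_s · R_p/(R_s + R_p) = 9.24 × 0.3049 = 2.817 V.
Branch current I = V_A/R_a = 2.817/2.72 = 1.036 A.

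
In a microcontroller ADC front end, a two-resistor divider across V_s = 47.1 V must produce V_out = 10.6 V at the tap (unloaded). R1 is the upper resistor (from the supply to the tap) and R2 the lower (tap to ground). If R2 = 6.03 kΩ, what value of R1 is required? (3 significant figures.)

R1 ≈ 20.8 kΩ

The divider ratio is R2/(R1+R2) = 10.6/47.1 = 0.2251.
So R1 = R2 · (V_s/V_out − 1) = 6.03 × (47.1/10.6 − 1) = 6.03 × 3.443 = 20.76 kΩ.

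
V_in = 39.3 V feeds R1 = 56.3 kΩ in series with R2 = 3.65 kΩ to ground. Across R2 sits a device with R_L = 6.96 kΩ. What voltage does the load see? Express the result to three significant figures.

First combine the lower leg with the load: R2 ‖ R_L = 2.394 kΩ.
Now apply the divider: V_out = 39.3 × 0.04079 = 1.603 V.

V_out ≈ 1.60 V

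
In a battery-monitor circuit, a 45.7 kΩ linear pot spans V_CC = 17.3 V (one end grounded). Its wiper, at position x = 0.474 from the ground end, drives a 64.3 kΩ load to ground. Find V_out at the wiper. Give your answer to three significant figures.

The pot divides into 24.04 kΩ above the wiper and 21.66 kΩ below.
Lower segment in parallel with the load: 21.66 ‖ 64.3 = 16.20 kΩ.
Loaded-divider output: V_out = 17.3 × 0.4026 = 6.966 V.
(Unloaded: V_out = x·V_CC = 8.20 V.)

V_out ≈ 6.97 V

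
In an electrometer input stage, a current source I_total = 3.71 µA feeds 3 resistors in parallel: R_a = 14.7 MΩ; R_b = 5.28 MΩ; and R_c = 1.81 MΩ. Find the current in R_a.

I ≈ 0.312 µA

Conductances: ΣG = 1/14.7 + 1/5.28 + 1/1.81 = 0.8099 (1/MΩ).
Current divider: I(R_a) = I_total · G_k/ΣG = 3.71 × (0.06803/0.8099) = 3.71 × 0.08399 = 0.3116 µA.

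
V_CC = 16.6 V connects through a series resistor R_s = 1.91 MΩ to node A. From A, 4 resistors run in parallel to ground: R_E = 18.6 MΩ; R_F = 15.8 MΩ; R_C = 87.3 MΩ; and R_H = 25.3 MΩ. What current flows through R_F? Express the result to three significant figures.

I ≈ 0.795 µA

Combine the parallel branches: R_p = (1/18.6 + 1/15.8 + 1/87.3 + 1/25.3)⁻¹ = 5.951 MΩ.
V_A = 16.6 × 5.951/7.861 = 12.57 V.
Branch current I = V_A/R_F = 12.57/15.8 = 0.7954 µA.
(Check via current divider: I_total = 2.112 µA; share G_k/ΣG = 0.3767 → same result.)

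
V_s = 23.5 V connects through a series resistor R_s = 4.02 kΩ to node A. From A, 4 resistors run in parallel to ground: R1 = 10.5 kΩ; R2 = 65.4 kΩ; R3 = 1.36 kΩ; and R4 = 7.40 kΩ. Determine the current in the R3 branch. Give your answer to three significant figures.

I ≈ 3.50 mA

Parallel bank: R_p = 1/(1/10.5 + 1/65.4 + 1/1.36 + 1/7.40) = 1.019 kΩ.
Node voltage V_A = V_s · R_p/(R_s + R_p) = 23.5 × 0.2023 = 4.754 V.
I(R3) = V_A / R3 = 4.754/1.36 = 3.495 mA.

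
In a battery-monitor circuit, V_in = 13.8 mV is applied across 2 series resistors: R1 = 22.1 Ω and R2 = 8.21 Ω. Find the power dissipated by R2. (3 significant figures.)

Series current I = V_in/ΣR = 13.8/30.31 = 0.4553 mA.
V(R2) = I·R = 3.738 mV; P = V·I = 3.738 × 0.4553 = 1.702 µW.

P ≈ 1.70 µW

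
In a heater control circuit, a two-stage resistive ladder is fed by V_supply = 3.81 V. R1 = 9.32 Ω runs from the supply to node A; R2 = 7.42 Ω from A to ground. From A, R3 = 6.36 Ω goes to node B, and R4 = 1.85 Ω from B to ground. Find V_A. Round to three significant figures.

Looking into the second stage from A: R3 + R4 = 8.210 Ω appears in parallel with R2.
Effective lower resistance at A: R2 ‖ 8.210 = 3.898 Ω.
So V_A = 3.81 × 0.2949 = 1.123 V.

V_A ≈ 1.12 V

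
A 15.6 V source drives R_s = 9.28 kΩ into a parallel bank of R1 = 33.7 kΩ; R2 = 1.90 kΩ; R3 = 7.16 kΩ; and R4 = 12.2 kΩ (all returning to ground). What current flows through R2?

Combine the parallel branches: R_p = (1/33.7 + 1/1.90 + 1/7.16 + 1/12.2)⁻¹ = 1.286 kΩ.
V_A by voltage divider: V_A = 15.6 × 1.286/(9.28 + 1.286) = 1.899 V.
Branch current I = V_A/R2 = 1.899/1.90 = 0.9993 mA.

I ≈ 0.999 mA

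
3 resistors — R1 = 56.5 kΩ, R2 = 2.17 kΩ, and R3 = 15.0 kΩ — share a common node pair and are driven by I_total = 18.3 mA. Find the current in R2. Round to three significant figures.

I ≈ 15.5 mA

Total conductance ΣG = 1/56.5 + 1/2.17 + 1/15.0 = 0.5452 (units of 1/kΩ).
Current divider: I(R2) = I_total · G_k/ΣG = 18.3 × (0.4608/0.5452) = 18.3 × 0.8453 = 15.47 mA.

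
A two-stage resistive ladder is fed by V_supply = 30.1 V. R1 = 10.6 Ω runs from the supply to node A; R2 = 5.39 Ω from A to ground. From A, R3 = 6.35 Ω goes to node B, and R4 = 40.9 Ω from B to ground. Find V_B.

Looking into the second stage from A: R3 + R4 = 47.25 Ω appears in parallel with R2.
Effective lower resistance at A: R2 ‖ 47.25 = 4.838 Ω.
V_A = 30.1 × 4.838/(10.6 + 4.838) = 9.433 V.
Then the unloaded second divider: V_B = V_A × R4/(R3+R4) = 9.433 × 0.8656 = 8.165 V.

V_B ≈ 8.17 V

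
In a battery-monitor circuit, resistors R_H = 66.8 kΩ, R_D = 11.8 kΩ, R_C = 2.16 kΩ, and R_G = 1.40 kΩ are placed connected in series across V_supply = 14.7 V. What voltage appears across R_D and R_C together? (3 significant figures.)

Total series resistance ΣR = 66.8 + 11.8 + 2.16 + 1.40 = 82.16 kΩ.
R_{R_D..R_C} = 11.8 + 2.16 = 13.96 kΩ.
By the voltage-divider rule, V = 14.7 × 13.96/82.16 = 2.498 V.

V ≈ 2.50 V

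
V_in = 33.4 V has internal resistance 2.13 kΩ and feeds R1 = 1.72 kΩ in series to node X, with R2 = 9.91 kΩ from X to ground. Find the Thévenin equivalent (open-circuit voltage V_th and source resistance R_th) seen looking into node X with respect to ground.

V_th ≈ 24.1 V, R_th ≈ 2.77 kΩ

R1' = 2.13 + 1.72 = 3.850 kΩ (source resistance + R1).
Open-circuit (no load on X): V_th = V_in · R2/(R1' + R2) = 33.4 × 9.91/(3.850 + 9.91) = 24.05 V.
Zeroing V_in shorts the top of R1' to ground, so R_th = R1' ‖ R2 = 2.773 kΩ.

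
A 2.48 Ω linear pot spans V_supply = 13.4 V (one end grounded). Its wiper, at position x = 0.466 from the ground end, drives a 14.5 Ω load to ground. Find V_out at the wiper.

Lower segment x·R_p = 1.156 Ω; upper segment (1−x)·R_p = 1.324 Ω.
R_L loads the lower segment: effective lower R = 1.070 Ω.
Loaded-divider output: V_out = 13.4 × 0.4470 = 5.989 V.
(Unloaded: V_out = x·V_supply = 6.24 V.)

V_out ≈ 5.99 V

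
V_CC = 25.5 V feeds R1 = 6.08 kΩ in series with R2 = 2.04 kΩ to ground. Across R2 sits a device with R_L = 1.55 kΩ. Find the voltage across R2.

V_out ≈ 3.23 V

R2 ‖ R_L = (2.04 × 1.55)/(2.04 + 1.55) = 0.8808 kΩ.
Now apply the divider: V_out = 25.5 × 0.1265 = 3.227 V.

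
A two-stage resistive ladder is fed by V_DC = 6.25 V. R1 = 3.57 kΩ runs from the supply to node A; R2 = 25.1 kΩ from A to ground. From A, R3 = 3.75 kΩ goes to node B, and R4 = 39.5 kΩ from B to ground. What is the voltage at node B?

V_B ≈ 4.66 V

The second stage (R3 + R4 = 43.25 kΩ) loads node A in parallel with R2.
R2 ‖ (R3+R4) = 15.88 kΩ.
V_A = 6.25 × 15.88/(3.57 + 15.88) = 5.103 V.
V_B = V_A × 0.9133 = 4.661 V.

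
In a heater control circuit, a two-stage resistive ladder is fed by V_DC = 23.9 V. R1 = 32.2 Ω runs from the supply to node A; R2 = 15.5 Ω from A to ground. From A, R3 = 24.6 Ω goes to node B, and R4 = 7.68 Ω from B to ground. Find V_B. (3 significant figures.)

Node A sees R2 in parallel with the series input of stage 2, R3 + R4 = 32.28 Ω.
R2 ‖ (R3+R4) = 10.47 Ω.
So V_A = 23.9 × 0.2454 = 5.865 V.
Stage 2 is unloaded, so V_B = V_A · R4/(R3+R4) = 5.865 × 7.68/32.28 = 1.395 V.

V_B ≈ 1.40 V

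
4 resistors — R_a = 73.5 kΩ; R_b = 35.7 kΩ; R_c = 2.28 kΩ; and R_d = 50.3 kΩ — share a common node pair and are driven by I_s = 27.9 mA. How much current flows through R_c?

Total conductance ΣG = 1/73.5 + 1/35.7 + 1/2.28 + 1/50.3 = 0.5001 (units of 1/kΩ).
R_c takes the fraction G_k/ΣG = 0.4386/0.5001 = 0.8770, so I = 27.9 × 0.8770 = 24.47 mA.

I ≈ 24.5 mA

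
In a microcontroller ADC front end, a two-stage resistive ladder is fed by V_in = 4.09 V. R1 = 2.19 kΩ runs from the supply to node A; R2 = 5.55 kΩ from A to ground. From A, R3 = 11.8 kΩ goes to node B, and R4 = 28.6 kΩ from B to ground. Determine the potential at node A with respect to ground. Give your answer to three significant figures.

V_A ≈ 2.82 V

Looking into the second stage from A: R3 + R4 = 40.40 kΩ appears in parallel with R2.
Effective lower resistance at A: R2 ‖ 40.40 = 4.880 kΩ.
V_A = 4.09 × 4.880/(2.19 + 4.880) = 2.823 V.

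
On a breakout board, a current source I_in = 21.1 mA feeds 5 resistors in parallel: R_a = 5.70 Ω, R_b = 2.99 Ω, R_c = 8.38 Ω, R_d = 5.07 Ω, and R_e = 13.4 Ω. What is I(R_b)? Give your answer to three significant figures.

I ≈ 7.83 mA

Conductances: ΣG = 1/5.70 + 1/2.99 + 1/8.38 + 1/5.07 + 1/13.4 = 0.9011 (1/Ω).
R_b takes the fraction G_k/ΣG = 0.3344/0.9011 = 0.3712, so I = 21.1 × 0.3712 = 7.832 mA.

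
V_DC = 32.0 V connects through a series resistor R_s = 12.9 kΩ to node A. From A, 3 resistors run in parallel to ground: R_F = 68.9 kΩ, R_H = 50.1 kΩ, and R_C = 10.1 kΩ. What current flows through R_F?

I ≈ 0.171 mA

Equivalent of the parallel group: R_p = 7.492 kΩ.
V_A = 32.0 × 7.492/20.39 = 11.76 V.
I(R_F) = V_A / R_F = 11.76/68.9 = 0.1706 mA.
(Check via current divider: I_total = 1.569 mA; share G_k/ΣG = 0.1087 → same result.)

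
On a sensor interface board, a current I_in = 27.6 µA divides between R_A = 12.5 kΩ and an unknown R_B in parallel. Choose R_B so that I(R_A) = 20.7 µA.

R_B ≈ 37.5 kΩ

In a two-way split, I_A/I_in = R_B/(R_A + R_B).
With f = 0.7500, R_B = R_A · f/(1−f) = 12.5 × 3.000 = 37.50 kΩ.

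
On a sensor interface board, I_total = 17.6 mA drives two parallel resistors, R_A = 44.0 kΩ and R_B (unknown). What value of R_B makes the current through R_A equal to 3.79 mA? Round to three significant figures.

In a two-way split, I_A/I_total = R_B/(R_A + R_B).
3.79/17.6 = R_B/(R_A + R_B) → R_B = R_A · (0.2153)/(1 − 0.2153) = 44.0 × 0.2744 = 12.08 kΩ.

R_B ≈ 12.1 kΩ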